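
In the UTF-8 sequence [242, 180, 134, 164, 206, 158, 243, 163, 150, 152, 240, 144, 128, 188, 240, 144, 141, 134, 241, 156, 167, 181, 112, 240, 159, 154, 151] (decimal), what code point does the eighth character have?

U+1F697

Offset 0: leading byte 0xF2 = 11110010 → 4-byte char #1 = F2 B4 86 A4.
Offset 4: leading byte 0xCE = 11001110 → 2-byte char #2 = CE 9E.
Offset 6: leading byte 0xF3 = 11110011 → 4-byte char #3 = F3 A3 96 98.
Offset 10: leading byte 0xF0 = 11110000 → 4-byte char #4 = F0 90 80 BC.
Offset 14: leading byte 0xF0 = 11110000 → 4-byte char #5 = F0 90 8D 86.
Offset 18: leading byte 0xF1 = 11110001 → 4-byte char #6 = F1 9C A7 B5.
Offset 22: leading byte 0x70 = 01110000 → 1-byte char #7 = 70.
Offset 23: leading byte 0xF0 = 11110000 → 4-byte char #8 = F0 9F 9A 97.
Leading byte 0xF0 = 11110000 matches 11110xxx → 4-byte sequence.
Byte 1: 0xF0 = 11110000, payload 000 (3 bits).
Byte 2: 0x9F = 10011111 (10xxxxxx ✓), payload 011111.
Byte 3: 0x9A = 10011010 (10xxxxxx ✓), payload 011010.
Byte 4: 0x97 = 10010111 (10xxxxxx ✓), payload 010111.
Concatenate: 000011111011010010111 = 0x1F697 (21 bits → U+1F697).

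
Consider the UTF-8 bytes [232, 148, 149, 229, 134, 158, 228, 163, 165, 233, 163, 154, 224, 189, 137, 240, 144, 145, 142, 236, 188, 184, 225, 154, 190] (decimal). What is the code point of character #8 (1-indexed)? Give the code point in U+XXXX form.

Offset 0: leading byte 0xE8 = 11101000 → 3-byte char #1 = E8 94 95.
Offset 3: leading byte 0xE5 = 11100101 → 3-byte char #2 = E5 86 9E.
Offset 6: leading byte 0xE4 = 11100100 → 3-byte char #3 = E4 A3 A5.
Offset 9: leading byte 0xE9 = 11101001 → 3-byte char #4 = E9 A3 9A.
Offset 12: leading byte 0xE0 = 11100000 → 3-byte char #5 = E0 BD 89.
Offset 15: leading byte 0xF0 = 11110000 → 4-byte char #6 = F0 90 91 8E.
Offset 19: leading byte 0xEC = 11101100 → 3-byte char #7 = EC BC B8.
Offset 22: leading byte 0xE1 = 11100001 → 3-byte char #8 = E1 9A BE.
Leading byte 0xE1 = 11100001 matches 1110xxxx → 3-byte sequence.
Byte 1: 0xE1 = 11100001, payload 0001 (4 bits).
Byte 2: 0x9A = 10011010 (10xxxxxx ✓), payload 011010.
Byte 3: 0xBE = 10111110 (10xxxxxx ✓), payload 111110.
Concatenate: 0001011010111110 = 0x16BE (16 bits → U+16BE).

U+16BE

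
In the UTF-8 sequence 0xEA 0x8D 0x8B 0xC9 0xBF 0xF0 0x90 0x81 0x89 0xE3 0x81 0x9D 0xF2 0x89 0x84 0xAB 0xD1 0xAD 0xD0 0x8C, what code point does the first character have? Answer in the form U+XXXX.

U+A34B

Offset 0: leading byte 0xEA = 11101010 → 3-byte char #1 = EA 8D 8B.
Leading byte 0xEA = 11101010 matches 1110xxxx → 3-byte sequence.
Byte 1: 0xEA = 11101010, payload 1010 (4 bits).
Byte 2: 0x8D = 10001101 (10xxxxxx ✓), payload 001101.
Byte 3: 0x8B = 10001011 (10xxxxxx ✓), payload 001011.
Concatenate: 1010001101001011 = 0xA34B (16 bits → U+A34B).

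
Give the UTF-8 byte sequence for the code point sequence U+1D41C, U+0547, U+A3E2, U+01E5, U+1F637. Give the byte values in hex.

F0 9D 90 9C D5 87 EA 8F A2 C7 A5 F0 9F 98 B7

U+1D41C: 4-byte form → F0 9D 90 9C.
U+0547: 2-byte form → D5 87.
U+A3E2: 3-byte form → EA 8F A2.
U+01E5: 2-byte form → C7 A5.
U+1F637: 4-byte form → F0 9F 98 B7.
Concatenated (15 bytes): F0 9D 90 9C D5 87 EA 8F A2 C7 A5 F0 9F 98 B7.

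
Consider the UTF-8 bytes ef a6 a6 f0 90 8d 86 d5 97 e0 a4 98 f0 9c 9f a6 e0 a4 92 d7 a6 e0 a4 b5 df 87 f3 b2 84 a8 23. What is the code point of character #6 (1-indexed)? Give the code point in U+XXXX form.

U+0912

Offset 0: leading byte 0xEF = 11101111 → 3-byte char #1 = EF A6 A6.
Offset 3: leading byte 0xF0 = 11110000 → 4-byte char #2 = F0 90 8D 86.
Offset 7: leading byte 0xD5 = 11010101 → 2-byte char #3 = D5 97.
Offset 9: leading byte 0xE0 = 11100000 → 3-byte char #4 = E0 A4 98.
Offset 12: leading byte 0xF0 = 11110000 → 4-byte char #5 = F0 9C 9F A6.
Offset 16: leading byte 0xE0 = 11100000 → 3-byte char #6 = E0 A4 92.
Leading byte 0xE0 = 11100000 matches 1110xxxx → 3-byte sequence.
Byte 1: 0xE0 = 11100000, payload 0000 (4 bits).
Byte 2: 0xA4 = 10100100 (10xxxxxx ✓), payload 100100.
Byte 3: 0x92 = 10010010 (10xxxxxx ✓), payload 010010.
Concatenate: 0000100100010010 = 0x912 (16 bits → U+0912).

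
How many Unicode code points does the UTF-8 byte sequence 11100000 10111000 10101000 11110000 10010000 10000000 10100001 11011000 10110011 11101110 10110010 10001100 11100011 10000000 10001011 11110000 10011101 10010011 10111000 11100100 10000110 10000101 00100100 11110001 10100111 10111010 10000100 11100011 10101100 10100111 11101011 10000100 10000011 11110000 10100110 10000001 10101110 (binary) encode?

12

Byte at offset 0: 0xE0 = 11100000 → 3-byte char (#1). Advance 3.
Byte at offset 3: 0xF0 = 11110000 → 4-byte char (#2). Advance 4.
Byte at offset 7: 0xD8 = 11011000 → 2-byte char (#3). Advance 2.
Byte at offset 9: 0xEE = 11101110 → 3-byte char (#4). Advance 3.
Byte at offset 12: 0xE3 = 11100011 → 3-byte char (#5). Advance 3.
Byte at offset 15: 0xF0 = 11110000 → 4-byte char (#6). Advance 4.
Byte at offset 19: 0xE4 = 11100100 → 3-byte char (#7). Advance 3.
Byte at offset 22: 0x24 = 00100100 → 1-byte char (#8). Advance 1.
Byte at offset 23: 0xF1 = 11110001 → 4-byte char (#9). Advance 4.
Byte at offset 27: 0xE3 = 11100011 → 3-byte char (#10). Advance 3.
Byte at offset 30: 0xEB = 11101011 → 3-byte char (#11). Advance 3.
Byte at offset 33: 0xF0 = 11110000 → 4-byte char (#12). Advance 4.
Reached end at offset 37 after 12 code points.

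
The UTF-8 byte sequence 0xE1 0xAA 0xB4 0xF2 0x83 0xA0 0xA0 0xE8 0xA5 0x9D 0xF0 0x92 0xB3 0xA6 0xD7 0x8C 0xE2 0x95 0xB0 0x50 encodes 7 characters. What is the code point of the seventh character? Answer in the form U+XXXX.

Offset 0: leading byte 0xE1 = 11100001 → 3-byte char #1 = E1 AA B4.
Offset 3: leading byte 0xF2 = 11110010 → 4-byte char #2 = F2 83 A0 A0.
Offset 7: leading byte 0xE8 = 11101000 → 3-byte char #3 = E8 A5 9D.
Offset 10: leading byte 0xF0 = 11110000 → 4-byte char #4 = F0 92 B3 A6.
Offset 14: leading byte 0xD7 = 11010111 → 2-byte char #5 = D7 8C.
Offset 16: leading byte 0xE2 = 11100010 → 3-byte char #6 = E2 95 B0.
Offset 19: leading byte 0x50 = 01010000 → 1-byte char #7 = 50.
Leading byte 0x50 = 01010000 matches 0xxxxxxx → 1-byte sequence.
Byte 1: 0x50 = 01010000, payload 1010000 (7 bits).
Concatenate: 1010000 = 0x50 (7 bits → U+0050).

U+0050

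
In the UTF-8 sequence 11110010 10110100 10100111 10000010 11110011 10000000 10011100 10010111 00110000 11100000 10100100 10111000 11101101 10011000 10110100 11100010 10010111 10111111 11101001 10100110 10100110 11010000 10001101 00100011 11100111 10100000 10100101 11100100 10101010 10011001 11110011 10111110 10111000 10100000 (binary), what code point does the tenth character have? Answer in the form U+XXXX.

U+7825

Offset 0: leading byte 0xF2 = 11110010 → 4-byte char #1 = F2 B4 A7 82.
Offset 4: leading byte 0xF3 = 11110011 → 4-byte char #2 = F3 80 9C 97.
Offset 8: leading byte 0x30 = 00110000 → 1-byte char #3 = 30.
Offset 9: leading byte 0xE0 = 11100000 → 3-byte char #4 = E0 A4 B8.
Offset 12: leading byte 0xED = 11101101 → 3-byte char #5 = ED 98 B4.
Offset 15: leading byte 0xE2 = 11100010 → 3-byte char #6 = E2 97 BF.
Offset 18: leading byte 0xE9 = 11101001 → 3-byte char #7 = E9 A6 A6.
Offset 21: leading byte 0xD0 = 11010000 → 2-byte char #8 = D0 8D.
Offset 23: leading byte 0x23 = 00100011 → 1-byte char #9 = 23.
Offset 24: leading byte 0xE7 = 11100111 → 3-byte char #10 = E7 A0 A5.
Leading byte 0xE7 = 11100111 matches 1110xxxx → 3-byte sequence.
Byte 1: 0xE7 = 11100111, payload 0111 (4 bits).
Byte 2: 0xA0 = 10100000 (10xxxxxx ✓), payload 100000.
Byte 3: 0xA5 = 10100101 (10xxxxxx ✓), payload 100101.
Concatenate: 0111100000100101 = 0x7825 (16 bits → U+7825).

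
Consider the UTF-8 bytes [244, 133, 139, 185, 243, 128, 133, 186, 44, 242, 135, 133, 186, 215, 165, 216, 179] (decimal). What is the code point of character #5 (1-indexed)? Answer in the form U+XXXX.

Offset 0: leading byte 0xF4 = 11110100 → 4-byte char #1 = F4 85 8B B9.
Offset 4: leading byte 0xF3 = 11110011 → 4-byte char #2 = F3 80 85 BA.
Offset 8: leading byte 0x2C = 00101100 → 1-byte char #3 = 2C.
Offset 9: leading byte 0xF2 = 11110010 → 4-byte char #4 = F2 87 85 BA.
Offset 13: leading byte 0xD7 = 11010111 → 2-byte char #5 = D7 A5.
Leading byte 0xD7 = 11010111 matches 110xxxxx → 2-byte sequence.
Byte 1: 0xD7 = 11010111, payload 10111 (5 bits).
Byte 2: 0xA5 = 10100101 (10xxxxxx ✓), payload 100101.
Concatenate: 10111100101 = 0x5E5 (11 bits → U+05E5).

U+05E5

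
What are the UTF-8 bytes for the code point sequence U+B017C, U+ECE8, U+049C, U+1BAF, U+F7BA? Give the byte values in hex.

U+B017C: 4-byte form → F2 B0 85 BC.
U+ECE8: 3-byte form → EE B3 A8.
U+049C: 2-byte form → D2 9C.
U+1BAF: 3-byte form → E1 AE AF.
U+F7BA: 3-byte form → EF 9E BA.
Concatenated (15 bytes): F2 B0 85 BC EE B3 A8 D2 9C E1 AE AF EF 9E BA.

F2 B0 85 BC EE B3 A8 D2 9C E1 AE AF EF 9E BA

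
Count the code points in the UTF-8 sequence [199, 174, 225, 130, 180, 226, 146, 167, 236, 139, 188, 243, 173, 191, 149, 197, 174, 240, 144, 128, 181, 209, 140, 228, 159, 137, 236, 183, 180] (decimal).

Byte at offset 0: 0xC7 = 11000111 → 2-byte char (#1). Advance 2.
Byte at offset 2: 0xE1 = 11100001 → 3-byte char (#2). Advance 3.
Byte at offset 5: 0xE2 = 11100010 → 3-byte char (#3). Advance 3.
Byte at offset 8: 0xEC = 11101100 → 3-byte char (#4). Advance 3.
Byte at offset 11: 0xF3 = 11110011 → 4-byte char (#5). Advance 4.
Byte at offset 15: 0xC5 = 11000101 → 2-byte char (#6). Advance 2.
Byte at offset 17: 0xF0 = 11110000 → 4-byte char (#7). Advance 4.
Byte at offset 21: 0xD1 = 11010001 → 2-byte char (#8). Advance 2.
Byte at offset 23: 0xE4 = 11100100 → 3-byte char (#9). Advance 3.
Byte at offset 26: 0xEC = 11101100 → 3-byte char (#10). Advance 3.
Reached end at offset 29 after 10 code points.

10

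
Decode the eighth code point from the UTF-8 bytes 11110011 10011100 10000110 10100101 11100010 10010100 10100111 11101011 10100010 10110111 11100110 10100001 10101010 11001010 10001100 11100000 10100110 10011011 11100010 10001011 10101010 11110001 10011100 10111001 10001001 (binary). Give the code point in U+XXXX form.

U+5CE49

Offset 0: leading byte 0xF3 = 11110011 → 4-byte char #1 = F3 9C 86 A5.
Offset 4: leading byte 0xE2 = 11100010 → 3-byte char #2 = E2 94 A7.
Offset 7: leading byte 0xEB = 11101011 → 3-byte char #3 = EB A2 B7.
Offset 10: leading byte 0xE6 = 11100110 → 3-byte char #4 = E6 A1 AA.
Offset 13: leading byte 0xCA = 11001010 → 2-byte char #5 = CA 8C.
Offset 15: leading byte 0xE0 = 11100000 → 3-byte char #6 = E0 A6 9B.
Offset 18: leading byte 0xE2 = 11100010 → 3-byte char #7 = E2 8B AA.
Offset 21: leading byte 0xF1 = 11110001 → 4-byte char #8 = F1 9C B9 89.
Leading byte 0xF1 = 11110001 matches 11110xxx → 4-byte sequence.
Byte 1: 0xF1 = 11110001, payload 001 (3 bits).
Byte 2: 0x9C = 10011100 (10xxxxxx ✓), payload 011100.
Byte 3: 0xB9 = 10111001 (10xxxxxx ✓), payload 111001.
Byte 4: 0x89 = 10001001 (10xxxxxx ✓), payload 001001.
Concatenate: 001011100111001001001 = 0x5CE49 (21 bits → U+5CE49).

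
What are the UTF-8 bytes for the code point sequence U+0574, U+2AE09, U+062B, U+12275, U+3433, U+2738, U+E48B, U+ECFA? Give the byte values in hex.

U+0574: 2-byte form → D5 B4.
U+2AE09: 4-byte form → F0 AA B8 89.
U+062B: 2-byte form → D8 AB.
U+12275: 4-byte form → F0 92 89 B5.
U+3433: 3-byte form → E3 90 B3.
U+2738: 3-byte form → E2 9C B8.
U+E48B: 3-byte form → EE 92 8B.
U+ECFA: 3-byte form → EE B3 BA.
Concatenated (24 bytes): D5 B4 F0 AA B8 89 D8 AB F0 92 89 B5 E3 90 B3 E2 9C B8 EE 92 8B EE B3 BA.

D5 B4 F0 AA B8 89 D8 AB F0 92 89 B5 E3 90 B3 E2 9C B8 EE 92 8B EE B3 BA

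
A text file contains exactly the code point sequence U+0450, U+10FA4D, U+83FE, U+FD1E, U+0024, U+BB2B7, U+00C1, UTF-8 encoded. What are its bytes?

U+0450: 2-byte form → D1 90.
U+10FA4D: 4-byte form → F4 8F A9 8D.
U+83FE: 3-byte form → E8 8F BE.
U+FD1E: 3-byte form → EF B4 9E.
U+0024: 1-byte form → 24.
U+BB2B7: 4-byte form → F2 BB 8A B7.
U+00C1: 2-byte form → C3 81.
Concatenated (19 bytes): D1 90 F4 8F A9 8D E8 8F BE EF B4 9E 24 F2 BB 8A B7 C3 81.

D1 90 F4 8F A9 8D E8 8F BE EF B4 9E 24 F2 BB 8A B7 C3 81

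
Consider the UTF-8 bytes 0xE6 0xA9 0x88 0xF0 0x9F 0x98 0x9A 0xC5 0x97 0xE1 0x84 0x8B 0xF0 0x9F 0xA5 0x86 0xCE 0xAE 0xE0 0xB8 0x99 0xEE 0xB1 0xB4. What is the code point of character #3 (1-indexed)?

U+0157

Offset 0: leading byte 0xE6 = 11100110 → 3-byte char #1 = E6 A9 88.
Offset 3: leading byte 0xF0 = 11110000 → 4-byte char #2 = F0 9F 98 9A.
Offset 7: leading byte 0xC5 = 11000101 → 2-byte char #3 = C5 97.
Leading byte 0xC5 = 11000101 matches 110xxxxx → 2-byte sequence.
Byte 1: 0xC5 = 11000101, payload 00101 (5 bits).
Byte 2: 0x97 = 10010111 (10xxxxxx ✓), payload 010111.
Concatenate: 00101010111 = 0x157 (11 bits → U+0157).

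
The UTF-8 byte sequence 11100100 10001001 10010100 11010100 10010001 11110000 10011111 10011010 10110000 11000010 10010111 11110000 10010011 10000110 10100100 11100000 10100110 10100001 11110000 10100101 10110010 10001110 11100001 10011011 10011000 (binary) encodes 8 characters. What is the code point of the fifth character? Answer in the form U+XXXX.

U+131A4

Offset 0: leading byte 0xE4 = 11100100 → 3-byte char #1 = E4 89 94.
Offset 3: leading byte 0xD4 = 11010100 → 2-byte char #2 = D4 91.
Offset 5: leading byte 0xF0 = 11110000 → 4-byte char #3 = F0 9F 9A B0.
Offset 9: leading byte 0xC2 = 11000010 → 2-byte char #4 = C2 97.
Offset 11: leading byte 0xF0 = 11110000 → 4-byte char #5 = F0 93 86 A4.
Leading byte 0xF0 = 11110000 matches 11110xxx → 4-byte sequence.
Byte 1: 0xF0 = 11110000, payload 000 (3 bits).
Byte 2: 0x93 = 10010011 (10xxxxxx ✓), payload 010011.
Byte 3: 0x86 = 10000110 (10xxxxxx ✓), payload 000110.
Byte 4: 0xA4 = 10100100 (10xxxxxx ✓), payload 100100.
Concatenate: 000010011000110100100 = 0x131A4 (21 bits → U+131A4).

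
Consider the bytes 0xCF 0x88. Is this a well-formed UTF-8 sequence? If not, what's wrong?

Leading byte 0xCF = 11001111 → 2-byte form.
Continuation bytes 0x88=10001000 all match 10xxxxxx.
Decoded value 0x3C8 is ≥ 0x80 (shortest form) and not a surrogate.

valid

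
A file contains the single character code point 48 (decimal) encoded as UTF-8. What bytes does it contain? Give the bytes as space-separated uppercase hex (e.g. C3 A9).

30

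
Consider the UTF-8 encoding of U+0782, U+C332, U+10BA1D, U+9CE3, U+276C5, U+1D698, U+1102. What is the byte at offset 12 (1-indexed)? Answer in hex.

1-indexed offset 12 is 0-indexed offset 11.
U+0782 → 2-byte form DE 82 at offsets 0–1.
U+C332 → 3-byte form EC 8C B2 at offsets 2–4.
U+10BA1D → 4-byte form F4 8B A8 9D at offsets 5–8.
U+9CE3 → 3-byte form E9 B3 A3 at offsets 9–11.
Offset 11 falls in char 4's range; it's byte 3 of E9 B3 A3 = 0xA3.

0xA3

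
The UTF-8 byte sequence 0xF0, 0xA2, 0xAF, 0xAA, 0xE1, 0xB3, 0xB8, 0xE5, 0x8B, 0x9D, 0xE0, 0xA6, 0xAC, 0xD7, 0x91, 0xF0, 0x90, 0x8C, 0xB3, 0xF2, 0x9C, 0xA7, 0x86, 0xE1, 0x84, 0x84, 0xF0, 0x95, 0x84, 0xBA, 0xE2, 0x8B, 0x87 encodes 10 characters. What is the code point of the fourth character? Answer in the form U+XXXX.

U+09AC

Offset 0: leading byte 0xF0 = 11110000 → 4-byte char #1 = F0 A2 AF AA.
Offset 4: leading byte 0xE1 = 11100001 → 3-byte char #2 = E1 B3 B8.
Offset 7: leading byte 0xE5 = 11100101 → 3-byte char #3 = E5 8B 9D.
Offset 10: leading byte 0xE0 = 11100000 → 3-byte char #4 = E0 A6 AC.
Leading byte 0xE0 = 11100000 matches 1110xxxx → 3-byte sequence.
Byte 1: 0xE0 = 11100000, payload 0000 (4 bits).
Byte 2: 0xA6 = 10100110 (10xxxxxx ✓), payload 100110.
Byte 3: 0xAC = 10101100 (10xxxxxx ✓), payload 101100.
Concatenate: 0000100110101100 = 0x9AC (16 bits → U+09AC).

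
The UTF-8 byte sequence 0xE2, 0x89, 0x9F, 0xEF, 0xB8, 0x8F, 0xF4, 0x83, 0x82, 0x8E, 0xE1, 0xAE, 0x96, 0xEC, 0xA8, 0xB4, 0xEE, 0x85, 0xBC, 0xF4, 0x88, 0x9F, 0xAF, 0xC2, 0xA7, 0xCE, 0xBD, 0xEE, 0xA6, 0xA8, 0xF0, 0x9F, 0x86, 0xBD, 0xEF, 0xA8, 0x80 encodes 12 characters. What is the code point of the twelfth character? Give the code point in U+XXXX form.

U+FA00

Offset 0: leading byte 0xE2 = 11100010 → 3-byte char #1 = E2 89 9F.
Offset 3: leading byte 0xEF = 11101111 → 3-byte char #2 = EF B8 8F.
Offset 6: leading byte 0xF4 = 11110100 → 4-byte char #3 = F4 83 82 8E.
Offset 10: leading byte 0xE1 = 11100001 → 3-byte char #4 = E1 AE 96.
Offset 13: leading byte 0xEC = 11101100 → 3-byte char #5 = EC A8 B4.
Offset 16: leading byte 0xEE = 11101110 → 3-byte char #6 = EE 85 BC.
Offset 19: leading byte 0xF4 = 11110100 → 4-byte char #7 = F4 88 9F AF.
Offset 23: leading byte 0xC2 = 11000010 → 2-byte char #8 = C2 A7.
Offset 25: leading byte 0xCE = 11001110 → 2-byte char #9 = CE BD.
Offset 27: leading byte 0xEE = 11101110 → 3-byte char #10 = EE A6 A8.
Offset 30: leading byte 0xF0 = 11110000 → 4-byte char #11 = F0 9F 86 BD.
Offset 34: leading byte 0xEF = 11101111 → 3-byte char #12 = EF A8 80.
Leading byte 0xEF = 11101111 matches 1110xxxx → 3-byte sequence.
Byte 1: 0xEF = 11101111, payload 1111 (4 bits).
Byte 2: 0xA8 = 10101000 (10xxxxxx ✓), payload 101000.
Byte 3: 0x80 = 10000000 (10xxxxxx ✓), payload 000000.
Concatenate: 1111101000000000 = 0xFA00 (16 bits → U+FA00).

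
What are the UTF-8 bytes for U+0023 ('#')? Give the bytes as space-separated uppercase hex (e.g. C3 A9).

23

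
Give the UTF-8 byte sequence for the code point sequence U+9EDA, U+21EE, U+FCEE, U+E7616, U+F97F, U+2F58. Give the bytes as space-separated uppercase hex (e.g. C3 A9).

E9 BB 9A E2 87 AE EF B3 AE F3 A7 98 96 EF A5 BF E2 BD 98

U+9EDA: 3-byte form → E9 BB 9A.
U+21EE: 3-byte form → E2 87 AE.
U+FCEE: 3-byte form → EF B3 AE.
U+E7616: 4-byte form → F3 A7 98 96.
U+F97F: 3-byte form → EF A5 BF.
U+2F58: 3-byte form → E2 BD 98.
Concatenated (19 bytes): E9 BB 9A E2 87 AE EF B3 AE F3 A7 98 96 EF A5 BF E2 BD 98.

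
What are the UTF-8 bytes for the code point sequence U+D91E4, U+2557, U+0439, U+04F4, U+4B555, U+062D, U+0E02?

F3 99 87 A4 E2 95 97 D0 B9 D3 B4 F1 8B 95 95 D8 AD E0 B8 82

U+D91E4: 4-byte form → F3 99 87 A4.
U+2557: 3-byte form → E2 95 97.
U+0439: 2-byte form → D0 B9.
U+04F4: 2-byte form → D3 B4.
U+4B555: 4-byte form → F1 8B 95 95.
U+062D: 2-byte form → D8 AD.
U+0E02: 3-byte form → E0 B8 82.
Concatenated (20 bytes): F3 99 87 A4 E2 95 97 D0 B9 D3 B4 F1 8B 95 95 D8 AD E0 B8 82.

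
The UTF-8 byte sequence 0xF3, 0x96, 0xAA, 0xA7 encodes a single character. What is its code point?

Leading byte 0xF3 = 11110011 matches 11110xxx → 4-byte sequence.
Byte 1: 0xF3 = 11110011, payload 011 (3 bits).
Byte 2: 0x96 = 10010110 (10xxxxxx ✓), payload 010110.
Byte 3: 0xAA = 10101010 (10xxxxxx ✓), payload 101010.
Byte 4: 0xA7 = 10100111 (10xxxxxx ✓), payload 100111.
Concatenate: 011010110101010100111 = 0xD6AA7 (21 bits → U+D6AA7).

U+D6AA7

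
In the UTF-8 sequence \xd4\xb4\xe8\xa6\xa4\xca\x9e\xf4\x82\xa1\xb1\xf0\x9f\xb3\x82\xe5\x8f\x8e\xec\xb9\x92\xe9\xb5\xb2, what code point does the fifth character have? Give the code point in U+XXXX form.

U+1FCC2

Offset 0: leading byte 0xD4 = 11010100 → 2-byte char #1 = D4 B4.
Offset 2: leading byte 0xE8 = 11101000 → 3-byte char #2 = E8 A6 A4.
Offset 5: leading byte 0xCA = 11001010 → 2-byte char #3 = CA 9E.
Offset 7: leading byte 0xF4 = 11110100 → 4-byte char #4 = F4 82 A1 B1.
Offset 11: leading byte 0xF0 = 11110000 → 4-byte char #5 = F0 9F B3 82.
Leading byte 0xF0 = 11110000 matches 11110xxx → 4-byte sequence.
Byte 1: 0xF0 = 11110000, payload 000 (3 bits).
Byte 2: 0x9F = 10011111 (10xxxxxx ✓), payload 011111.
Byte 3: 0xB3 = 10110011 (10xxxxxx ✓), payload 110011.
Byte 4: 0x82 = 10000010 (10xxxxxx ✓), payload 000010.
Concatenate: 000011111110011000010 = 0x1FCC2 (21 bits → U+1FCC2).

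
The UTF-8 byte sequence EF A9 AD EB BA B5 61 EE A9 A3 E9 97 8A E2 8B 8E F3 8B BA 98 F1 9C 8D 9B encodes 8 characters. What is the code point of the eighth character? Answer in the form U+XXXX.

Offset 0: leading byte 0xEF = 11101111 → 3-byte char #1 = EF A9 AD.
Offset 3: leading byte 0xEB = 11101011 → 3-byte char #2 = EB BA B5.
Offset 6: leading byte 0x61 = 01100001 → 1-byte char #3 = 61.
Offset 7: leading byte 0xEE = 11101110 → 3-byte char #4 = EE A9 A3.
Offset 10: leading byte 0xE9 = 11101001 → 3-byte char #5 = E9 97 8A.
Offset 13: leading byte 0xE2 = 11100010 → 3-byte char #6 = E2 8B 8E.
Offset 16: leading byte 0xF3 = 11110011 → 4-byte char #7 = F3 8B BA 98.
Offset 20: leading byte 0xF1 = 11110001 → 4-byte char #8 = F1 9C 8D 9B.
Leading byte 0xF1 = 11110001 matches 11110xxx → 4-byte sequence.
Byte 1: 0xF1 = 11110001, payload 001 (3 bits).
Byte 2: 0x9C = 10011100 (10xxxxxx ✓), payload 011100.
Byte 3: 0x8D = 10001101 (10xxxxxx ✓), payload 001101.
Byte 4: 0x9B = 10011011 (10xxxxxx ✓), payload 011011.
Concatenate: 001011100001101011011 = 0x5C35B (21 bits → U+5C35B).

U+5C35B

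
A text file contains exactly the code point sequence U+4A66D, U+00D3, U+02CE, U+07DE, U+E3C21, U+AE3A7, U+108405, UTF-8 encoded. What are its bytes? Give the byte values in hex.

U+4A66D: 4-byte form → F1 8A 99 AD.
U+00D3: 2-byte form → C3 93.
U+02CE: 2-byte form → CB 8E.
U+07DE: 2-byte form → DF 9E.
U+E3C21: 4-byte form → F3 A3 B0 A1.
U+AE3A7: 4-byte form → F2 AE 8E A7.
U+108405: 4-byte form → F4 88 90 85.
Concatenated (22 bytes): F1 8A 99 AD C3 93 CB 8E DF 9E F3 A3 B0 A1 F2 AE 8E A7 F4 88 90 85.

F1 8A 99 AD C3 93 CB 8E DF 9E F3 A3 B0 A1 F2 AE 8E A7 F4 88 90 85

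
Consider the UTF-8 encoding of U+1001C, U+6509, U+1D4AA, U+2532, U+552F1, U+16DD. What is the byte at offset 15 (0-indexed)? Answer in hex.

U+1001C → 4-byte form F0 90 80 9C at offsets 0–3.
U+6509 → 3-byte form E6 94 89 at offsets 4–6.
U+1D4AA → 4-byte form F0 9D 92 AA at offsets 7–10.
U+2532 → 3-byte form E2 94 B2 at offsets 11–13.
U+552F1 → 4-byte form F1 95 8B B1 at offsets 14–17.
Offset 15 falls in char 5's range; it's byte 2 of F1 95 8B B1 = 0x95.

0x95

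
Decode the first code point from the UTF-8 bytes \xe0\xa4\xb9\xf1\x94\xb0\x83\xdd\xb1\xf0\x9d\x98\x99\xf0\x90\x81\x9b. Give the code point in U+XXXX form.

Offset 0: leading byte 0xE0 = 11100000 → 3-byte char #1 = E0 A4 B9.
Leading byte 0xE0 = 11100000 matches 1110xxxx → 3-byte sequence.
Byte 1: 0xE0 = 11100000, payload 0000 (4 bits).
Byte 2: 0xA4 = 10100100 (10xxxxxx ✓), payload 100100.
Byte 3: 0xB9 = 10111001 (10xxxxxx ✓), payload 111001.
Concatenate: 0000100100111001 = 0x939 (16 bits → U+0939).

U+0939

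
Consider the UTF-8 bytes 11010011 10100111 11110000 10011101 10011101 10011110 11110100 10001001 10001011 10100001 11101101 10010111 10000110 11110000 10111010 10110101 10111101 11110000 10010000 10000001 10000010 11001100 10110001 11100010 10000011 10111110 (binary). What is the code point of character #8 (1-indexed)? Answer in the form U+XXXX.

Offset 0: leading byte 0xD3 = 11010011 → 2-byte char #1 = D3 A7.
Offset 2: leading byte 0xF0 = 11110000 → 4-byte char #2 = F0 9D 9D 9E.
Offset 6: leading byte 0xF4 = 11110100 → 4-byte char #3 = F4 89 8B A1.
Offset 10: leading byte 0xED = 11101101 → 3-byte char #4 = ED 97 86.
Offset 13: leading byte 0xF0 = 11110000 → 4-byte char #5 = F0 BA B5 BD.
Offset 17: leading byte 0xF0 = 11110000 → 4-byte char #6 = F0 90 81 82.
Offset 21: leading byte 0xCC = 11001100 → 2-byte char #7 = CC B1.
Offset 23: leading byte 0xE2 = 11100010 → 3-byte char #8 = E2 83 BE.
Leading byte 0xE2 = 11100010 matches 1110xxxx → 3-byte sequence.
Byte 1: 0xE2 = 11100010, payload 0010 (4 bits).
Byte 2: 0x83 = 10000011 (10xxxxxx ✓), payload 000011.
Byte 3: 0xBE = 10111110 (10xxxxxx ✓), payload 111110.
Concatenate: 0010000011111110 = 0x20FE (16 bits → U+20FE).

U+20FE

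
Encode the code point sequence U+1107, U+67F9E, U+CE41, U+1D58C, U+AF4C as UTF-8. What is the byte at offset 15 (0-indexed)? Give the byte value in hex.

U+1107 → 3-byte form E1 84 87 at offsets 0–2.
U+67F9E → 4-byte form F1 A7 BE 9E at offsets 3–6.
U+CE41 → 3-byte form EC B9 81 at offsets 7–9.
U+1D58C → 4-byte form F0 9D 96 8C at offsets 10–13.
U+AF4C → 3-byte form EA BD 8C at offsets 14–16.
Offset 15 falls in char 5's range; it's byte 2 of EA BD 8C = 0xBD.

0xBD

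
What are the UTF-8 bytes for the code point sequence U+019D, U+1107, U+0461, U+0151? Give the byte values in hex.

U+019D: 2-byte form → C6 9D.
U+1107: 3-byte form → E1 84 87.
U+0461: 2-byte form → D1 A1.
U+0151: 2-byte form → C5 91.
Concatenated (9 bytes): C6 9D E1 84 87 D1 A1 C5 91.

C6 9D E1 84 87 D1 A1 C5 91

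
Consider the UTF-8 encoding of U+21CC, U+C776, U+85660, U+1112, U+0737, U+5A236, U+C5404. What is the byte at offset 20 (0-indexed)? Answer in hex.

0x85

U+21CC → 3-byte form E2 87 8C at offsets 0–2.
U+C776 → 3-byte form EC 9D B6 at offsets 3–5.
U+85660 → 4-byte form F2 85 99 A0 at offsets 6–9.
U+1112 → 3-byte form E1 84 92 at offsets 10–12.
U+0737 → 2-byte form DC B7 at offsets 13–14.
U+5A236 → 4-byte form F1 9A 88 B6 at offsets 15–18.
U+C5404 → 4-byte form F3 85 90 84 at offsets 19–22.
Offset 20 falls in char 7's range; it's byte 2 of F3 85 90 84 = 0x85.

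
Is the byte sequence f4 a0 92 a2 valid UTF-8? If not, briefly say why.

Leading byte 0xF4 = 11110100 → 4-byte form.
Payload = 0x1204A2, which exceeds U+10FFFF, the maximum Unicode code point. (Leading bytes F5–FF, or F4 followed by ≥ 0x90, are invalid.)

invalid (encodes a value above U+10FFFF)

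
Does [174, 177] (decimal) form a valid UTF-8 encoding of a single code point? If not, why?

Byte 0xAE = 10101110 has the form 10xxxxxx — a continuation byte — but there is no preceding leading byte.

invalid (continuation byte with no leading byte)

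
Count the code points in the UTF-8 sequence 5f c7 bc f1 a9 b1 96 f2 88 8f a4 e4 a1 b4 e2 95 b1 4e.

7

Byte at offset 0: 0x5F = 01011111 → 1-byte char (#1). Advance 1.
Byte at offset 1: 0xC7 = 11000111 → 2-byte char (#2). Advance 2.
Byte at offset 3: 0xF1 = 11110001 → 4-byte char (#3). Advance 4.
Byte at offset 7: 0xF2 = 11110010 → 4-byte char (#4). Advance 4.
Byte at offset 11: 0xE4 = 11100100 → 3-byte char (#5). Advance 3.
Byte at offset 14: 0xE2 = 11100010 → 3-byte char (#6). Advance 3.
Byte at offset 17: 0x4E = 01001110 → 1-byte char (#7). Advance 1.
Reached end at offset 18 after 7 code points.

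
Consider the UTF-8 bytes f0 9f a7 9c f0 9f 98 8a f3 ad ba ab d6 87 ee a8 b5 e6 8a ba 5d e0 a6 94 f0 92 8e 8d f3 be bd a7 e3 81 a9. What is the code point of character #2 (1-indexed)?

U+1F60A

Offset 0: leading byte 0xF0 = 11110000 → 4-byte char #1 = F0 9F A7 9C.
Offset 4: leading byte 0xF0 = 11110000 → 4-byte char #2 = F0 9F 98 8A.
Leading byte 0xF0 = 11110000 matches 11110xxx → 4-byte sequence.
Byte 1: 0xF0 = 11110000, payload 000 (3 bits).
Byte 2: 0x9F = 10011111 (10xxxxxx ✓), payload 011111.
Byte 3: 0x98 = 10011000 (10xxxxxx ✓), payload 011000.
Byte 4: 0x8A = 10001010 (10xxxxxx ✓), payload 001010.
Concatenate: 000011111011000001010 = 0x1F60A (21 bits → U+1F60A).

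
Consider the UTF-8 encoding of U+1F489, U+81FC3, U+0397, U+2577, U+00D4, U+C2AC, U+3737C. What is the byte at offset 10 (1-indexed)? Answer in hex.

0x97

1-indexed offset 10 is 0-indexed offset 9.
U+1F489 → 4-byte form F0 9F 92 89 at offsets 0–3.
U+81FC3 → 4-byte form F2 81 BF 83 at offsets 4–7.
U+0397 → 2-byte form CE 97 at offsets 8–9.
Offset 9 falls in char 3's range; it's byte 2 of CE 97 = 0x97.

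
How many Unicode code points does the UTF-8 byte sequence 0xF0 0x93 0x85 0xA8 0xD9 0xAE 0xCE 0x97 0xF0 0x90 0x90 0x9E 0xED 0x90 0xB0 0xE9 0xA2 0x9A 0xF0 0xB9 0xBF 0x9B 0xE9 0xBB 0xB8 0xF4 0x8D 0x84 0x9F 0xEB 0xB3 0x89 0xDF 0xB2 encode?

Byte at offset 0: 0xF0 = 11110000 → 4-byte char (#1). Advance 4.
Byte at offset 4: 0xD9 = 11011001 → 2-byte char (#2). Advance 2.
Byte at offset 6: 0xCE = 11001110 → 2-byte char (#3). Advance 2.
Byte at offset 8: 0xF0 = 11110000 → 4-byte char (#4). Advance 4.
Byte at offset 12: 0xED = 11101101 → 3-byte char (#5). Advance 3.
Byte at offset 15: 0xE9 = 11101001 → 3-byte char (#6). Advance 3.
Byte at offset 18: 0xF0 = 11110000 → 4-byte char (#7). Advance 4.
Byte at offset 22: 0xE9 = 11101001 → 3-byte char (#8). Advance 3.
Byte at offset 25: 0xF4 = 11110100 → 4-byte char (#9). Advance 4.
Byte at offset 29: 0xEB = 11101011 → 3-byte char (#10). Advance 3.
Byte at offset 32: 0xDF = 11011111 → 2-byte char (#11). Advance 2.
Reached end at offset 34 after 11 code points.

11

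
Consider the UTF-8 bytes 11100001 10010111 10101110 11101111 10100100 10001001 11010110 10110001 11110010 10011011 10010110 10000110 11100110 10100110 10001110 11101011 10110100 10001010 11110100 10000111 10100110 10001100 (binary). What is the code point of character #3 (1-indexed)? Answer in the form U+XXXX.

Offset 0: leading byte 0xE1 = 11100001 → 3-byte char #1 = E1 97 AE.
Offset 3: leading byte 0xEF = 11101111 → 3-byte char #2 = EF A4 89.
Offset 6: leading byte 0xD6 = 11010110 → 2-byte char #3 = D6 B1.
Leading byte 0xD6 = 11010110 matches 110xxxxx → 2-byte sequence.
Byte 1: 0xD6 = 11010110, payload 10110 (5 bits).
Byte 2: 0xB1 = 10110001 (10xxxxxx ✓), payload 110001.
Concatenate: 10110110001 = 0x5B1 (11 bits → U+05B1).

U+05B1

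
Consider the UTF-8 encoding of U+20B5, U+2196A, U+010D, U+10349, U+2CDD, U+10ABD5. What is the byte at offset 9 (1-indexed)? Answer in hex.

1-indexed offset 9 is 0-indexed offset 8.
U+20B5 → 3-byte form E2 82 B5 at offsets 0–2.
U+2196A → 4-byte form F0 A1 A5 AA at offsets 3–6.
U+010D → 2-byte form C4 8D at offsets 7–8.
Offset 8 falls in char 3's range; it's byte 2 of C4 8D = 0x8D.

0x8D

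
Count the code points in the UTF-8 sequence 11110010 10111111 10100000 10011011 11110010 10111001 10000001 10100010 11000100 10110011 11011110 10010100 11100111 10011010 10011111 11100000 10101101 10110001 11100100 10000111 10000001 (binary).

7

Byte at offset 0: 0xF2 = 11110010 → 4-byte char (#1). Advance 4.
Byte at offset 4: 0xF2 = 11110010 → 4-byte char (#2). Advance 4.
Byte at offset 8: 0xC4 = 11000100 → 2-byte char (#3). Advance 2.
Byte at offset 10: 0xDE = 11011110 → 2-byte char (#4). Advance 2.
Byte at offset 12: 0xE7 = 11100111 → 3-byte char (#5). Advance 3.
Byte at offset 15: 0xE0 = 11100000 → 3-byte char (#6). Advance 3.
Byte at offset 18: 0xE4 = 11100100 → 3-byte char (#7). Advance 3.
Reached end at offset 21 after 7 code points.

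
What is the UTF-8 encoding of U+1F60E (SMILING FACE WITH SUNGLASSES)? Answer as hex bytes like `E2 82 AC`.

U+1F60E = 0x1F60E = 128526 decimal. In range U+10000–U+10FFFF → 4-byte form: 11110xxx 10xxxxxx 10xxxxxx 10xxxxxx.
Binary (21 bits): 000011111011000001110.
Split 3+6+6+6: 000 | 011111 | 011000 | 001110.
Byte 1: 11110000 = 0xF0.
Byte 2: 10011111 = 0x9F.
Byte 3: 10011000 = 0x98.
Byte 4: 10001110 = 0x8E.

F0 9F 98 8E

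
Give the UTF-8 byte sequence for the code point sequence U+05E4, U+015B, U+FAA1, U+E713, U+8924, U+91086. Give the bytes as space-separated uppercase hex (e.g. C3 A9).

D7 A4 C5 9B EF AA A1 EE 9C 93 E8 A4 A4 F2 91 82 86

U+05E4: 2-byte form → D7 A4.
U+015B: 2-byte form → C5 9B.
U+FAA1: 3-byte form → EF AA A1.
U+E713: 3-byte form → EE 9C 93.
U+8924: 3-byte form → E8 A4 A4.
U+91086: 4-byte form → F2 91 82 86.
Concatenated (17 bytes): D7 A4 C5 9B EF AA A1 EE 9C 93 E8 A4 A4 F2 91 82 86.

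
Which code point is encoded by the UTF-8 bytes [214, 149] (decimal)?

U+0595

Leading byte 0xD6 = 11010110 matches 110xxxxx → 2-byte sequence.
Byte 1: 0xD6 = 11010110, payload 10110 (5 bits).
Byte 2: 0x95 = 10010101 (10xxxxxx ✓), payload 010101.
Concatenate: 10110010101 = 0x595 (11 bits → U+0595).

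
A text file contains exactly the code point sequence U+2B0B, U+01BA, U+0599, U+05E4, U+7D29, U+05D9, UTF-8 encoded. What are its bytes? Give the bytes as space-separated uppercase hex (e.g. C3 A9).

U+2B0B: 3-byte form → E2 AC 8B.
U+01BA: 2-byte form → C6 BA.
U+0599: 2-byte form → D6 99.
U+05E4: 2-byte form → D7 A4.
U+7D29: 3-byte form → E7 B4 A9.
U+05D9: 2-byte form → D7 99.
Concatenated (14 bytes): E2 AC 8B C6 BA D6 99 D7 A4 E7 B4 A9 D7 99.

E2 AC 8B C6 BA D6 99 D7 A4 E7 B4 A9 D7 99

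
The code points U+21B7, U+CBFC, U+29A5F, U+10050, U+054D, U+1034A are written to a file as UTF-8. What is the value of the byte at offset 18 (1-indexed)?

0x90

1-indexed offset 18 is 0-indexed offset 17.
U+21B7 → 3-byte form E2 86 B7 at offsets 0–2.
U+CBFC → 3-byte form EC AF BC at offsets 3–5.
U+29A5F → 4-byte form F0 A9 A9 9F at offsets 6–9.
U+10050 → 4-byte form F0 90 81 90 at offsets 10–13.
U+054D → 2-byte form D5 8D at offsets 14–15.
U+1034A → 4-byte form F0 90 8D 8A at offsets 16–19.
Offset 17 falls in char 6's range; it's byte 2 of F0 90 8D 8A = 0x90.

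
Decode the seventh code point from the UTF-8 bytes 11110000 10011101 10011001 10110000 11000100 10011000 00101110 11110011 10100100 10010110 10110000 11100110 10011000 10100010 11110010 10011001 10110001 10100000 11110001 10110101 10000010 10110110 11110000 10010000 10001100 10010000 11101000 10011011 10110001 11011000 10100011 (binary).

U+750B6

Offset 0: leading byte 0xF0 = 11110000 → 4-byte char #1 = F0 9D 99 B0.
Offset 4: leading byte 0xC4 = 11000100 → 2-byte char #2 = C4 98.
Offset 6: leading byte 0x2E = 00101110 → 1-byte char #3 = 2E.
Offset 7: leading byte 0xF3 = 11110011 → 4-byte char #4 = F3 A4 96 B0.
Offset 11: leading byte 0xE6 = 11100110 → 3-byte char #5 = E6 98 A2.
Offset 14: leading byte 0xF2 = 11110010 → 4-byte char #6 = F2 99 B1 A0.
Offset 18: leading byte 0xF1 = 11110001 → 4-byte char #7 = F1 B5 82 B6.
Leading byte 0xF1 = 11110001 matches 11110xxx → 4-byte sequence.
Byte 1: 0xF1 = 11110001, payload 001 (3 bits).
Byte 2: 0xB5 = 10110101 (10xxxxxx ✓), payload 110101.
Byte 3: 0x82 = 10000010 (10xxxxxx ✓), payload 000010.
Byte 4: 0xB6 = 10110110 (10xxxxxx ✓), payload 110110.
Concatenate: 001110101000010110110 = 0x750B6 (21 bits → U+750B6).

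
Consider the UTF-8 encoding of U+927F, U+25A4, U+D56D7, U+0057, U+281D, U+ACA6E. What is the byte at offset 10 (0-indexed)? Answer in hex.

0x57

U+927F → 3-byte form E9 89 BF at offsets 0–2.
U+25A4 → 3-byte form E2 96 A4 at offsets 3–5.
U+D56D7 → 4-byte form F3 95 9B 97 at offsets 6–9.
U+0057 → 1-byte form 57 at offsets 10–10.
Offset 10 falls in char 4's range; it's byte 1 of 57 = 0x57.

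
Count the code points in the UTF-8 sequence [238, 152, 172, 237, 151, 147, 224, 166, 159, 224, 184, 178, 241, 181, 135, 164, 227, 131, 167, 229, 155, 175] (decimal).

7

Byte at offset 0: 0xEE = 11101110 → 3-byte char (#1). Advance 3.
Byte at offset 3: 0xED = 11101101 → 3-byte char (#2). Advance 3.
Byte at offset 6: 0xE0 = 11100000 → 3-byte char (#3). Advance 3.
Byte at offset 9: 0xE0 = 11100000 → 3-byte char (#4). Advance 3.
Byte at offset 12: 0xF1 = 11110001 → 4-byte char (#5). Advance 4.
Byte at offset 16: 0xE3 = 11100011 → 3-byte char (#6). Advance 3.
Byte at offset 19: 0xE5 = 11100101 → 3-byte char (#7). Advance 3.
Reached end at offset 22 after 7 code points.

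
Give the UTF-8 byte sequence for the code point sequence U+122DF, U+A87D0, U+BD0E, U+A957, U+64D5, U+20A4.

F0 92 8B 9F F2 A8 9F 90 EB B4 8E EA A5 97 E6 93 95 E2 82 A4

U+122DF: 4-byte form → F0 92 8B 9F.
U+A87D0: 4-byte form → F2 A8 9F 90.
U+BD0E: 3-byte form → EB B4 8E.
U+A957: 3-byte form → EA A5 97.
U+64D5: 3-byte form → E6 93 95.
U+20A4: 3-byte form → E2 82 A4.
Concatenated (20 bytes): F0 92 8B 9F F2 A8 9F 90 EB B4 8E EA A5 97 E6 93 95 E2 82 A4.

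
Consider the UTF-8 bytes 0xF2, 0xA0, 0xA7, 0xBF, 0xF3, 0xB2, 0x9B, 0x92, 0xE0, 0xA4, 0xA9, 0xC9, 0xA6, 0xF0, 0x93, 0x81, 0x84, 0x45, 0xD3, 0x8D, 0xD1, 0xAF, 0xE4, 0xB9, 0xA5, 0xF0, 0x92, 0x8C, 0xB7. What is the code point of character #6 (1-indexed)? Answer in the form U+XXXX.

Offset 0: leading byte 0xF2 = 11110010 → 4-byte char #1 = F2 A0 A7 BF.
Offset 4: leading byte 0xF3 = 11110011 → 4-byte char #2 = F3 B2 9B 92.
Offset 8: leading byte 0xE0 = 11100000 → 3-byte char #3 = E0 A4 A9.
Offset 11: leading byte 0xC9 = 11001001 → 2-byte char #4 = C9 A6.
Offset 13: leading byte 0xF0 = 11110000 → 4-byte char #5 = F0 93 81 84.
Offset 17: leading byte 0x45 = 01000101 → 1-byte char #6 = 45.
Leading byte 0x45 = 01000101 matches 0xxxxxxx → 1-byte sequence.
Byte 1: 0x45 = 01000101, payload 1000101 (7 bits).
Concatenate: 1000101 = 0x45 (7 bits → U+0045).

U+0045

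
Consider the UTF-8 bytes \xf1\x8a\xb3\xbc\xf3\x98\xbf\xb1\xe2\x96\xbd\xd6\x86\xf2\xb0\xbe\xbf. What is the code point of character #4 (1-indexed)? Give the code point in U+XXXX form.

U+0586

Offset 0: leading byte 0xF1 = 11110001 → 4-byte char #1 = F1 8A B3 BC.
Offset 4: leading byte 0xF3 = 11110011 → 4-byte char #2 = F3 98 BF B1.
Offset 8: leading byte 0xE2 = 11100010 → 3-byte char #3 = E2 96 BD.
Offset 11: leading byte 0xD6 = 11010110 → 2-byte char #4 = D6 86.
Leading byte 0xD6 = 11010110 matches 110xxxxx → 2-byte sequence.
Byte 1: 0xD6 = 11010110, payload 10110 (5 bits).
Byte 2: 0x86 = 10000110 (10xxxxxx ✓), payload 000110.
Concatenate: 10110000110 = 0x586 (11 bits → U+0586).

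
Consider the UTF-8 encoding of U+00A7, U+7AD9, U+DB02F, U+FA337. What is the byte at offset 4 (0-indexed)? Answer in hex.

0x99

U+00A7 → 2-byte form C2 A7 at offsets 0–1.
U+7AD9 → 3-byte form E7 AB 99 at offsets 2–4.
Offset 4 falls in char 2's range; it's byte 3 of E7 AB 99 = 0x99.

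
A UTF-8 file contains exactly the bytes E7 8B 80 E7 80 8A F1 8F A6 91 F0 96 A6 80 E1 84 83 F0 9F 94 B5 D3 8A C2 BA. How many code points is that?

Byte at offset 0: 0xE7 = 11100111 → 3-byte char (#1). Advance 3.
Byte at offset 3: 0xE7 = 11100111 → 3-byte char (#2). Advance 3.
Byte at offset 6: 0xF1 = 11110001 → 4-byte char (#3). Advance 4.
Byte at offset 10: 0xF0 = 11110000 → 4-byte char (#4). Advance 4.
Byte at offset 14: 0xE1 = 11100001 → 3-byte char (#5). Advance 3.
Byte at offset 17: 0xF0 = 11110000 → 4-byte char (#6). Advance 4.
Byte at offset 21: 0xD3 = 11010011 → 2-byte char (#7). Advance 2.
Byte at offset 23: 0xC2 = 11000010 → 2-byte char (#8). Advance 2.
Reached end at offset 25 after 8 code points.

8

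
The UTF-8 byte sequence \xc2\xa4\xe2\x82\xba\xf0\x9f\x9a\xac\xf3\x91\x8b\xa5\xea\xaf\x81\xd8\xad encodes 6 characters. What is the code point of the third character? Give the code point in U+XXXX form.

Offset 0: leading byte 0xC2 = 11000010 → 2-byte char #1 = C2 A4.
Offset 2: leading byte 0xE2 = 11100010 → 3-byte char #2 = E2 82 BA.
Offset 5: leading byte 0xF0 = 11110000 → 4-byte char #3 = F0 9F 9A AC.
Leading byte 0xF0 = 11110000 matches 11110xxx → 4-byte sequence.
Byte 1: 0xF0 = 11110000, payload 000 (3 bits).
Byte 2: 0x9F = 10011111 (10xxxxxx ✓), payload 011111.
Byte 3: 0x9A = 10011010 (10xxxxxx ✓), payload 011010.
Byte 4: 0xAC = 10101100 (10xxxxxx ✓), payload 101100.
Concatenate: 000011111011010101100 = 0x1F6AC (21 bits → U+1F6AC).

U+1F6AC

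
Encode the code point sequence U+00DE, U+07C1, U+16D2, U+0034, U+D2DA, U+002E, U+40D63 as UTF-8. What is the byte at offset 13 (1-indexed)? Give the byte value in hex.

0xF1

1-indexed offset 13 is 0-indexed offset 12.
U+00DE → 2-byte form C3 9E at offsets 0–1.
U+07C1 → 2-byte form DF 81 at offsets 2–3.
U+16D2 → 3-byte form E1 9B 92 at offsets 4–6.
U+0034 → 1-byte form 34 at offsets 7–7.
U+D2DA → 3-byte form ED 8B 9A at offsets 8–10.
U+002E → 1-byte form 2E at offsets 11–11.
U+40D63 → 4-byte form F1 80 B5 A3 at offsets 12–15.
Offset 12 falls in char 7's range; it's byte 1 of F1 80 B5 A3 = 0xF1.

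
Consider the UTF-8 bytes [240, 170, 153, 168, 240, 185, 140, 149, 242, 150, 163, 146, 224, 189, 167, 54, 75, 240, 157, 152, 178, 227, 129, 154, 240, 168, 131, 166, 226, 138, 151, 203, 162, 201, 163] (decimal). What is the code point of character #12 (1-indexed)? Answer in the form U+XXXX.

Offset 0: leading byte 0xF0 = 11110000 → 4-byte char #1 = F0 AA 99 A8.
Offset 4: leading byte 0xF0 = 11110000 → 4-byte char #2 = F0 B9 8C 95.
Offset 8: leading byte 0xF2 = 11110010 → 4-byte char #3 = F2 96 A3 92.
Offset 12: leading byte 0xE0 = 11100000 → 3-byte char #4 = E0 BD A7.
Offset 15: leading byte 0x36 = 00110110 → 1-byte char #5 = 36.
Offset 16: leading byte 0x4B = 01001011 → 1-byte char #6 = 4B.
Offset 17: leading byte 0xF0 = 11110000 → 4-byte char #7 = F0 9D 98 B2.
Offset 21: leading byte 0xE3 = 11100011 → 3-byte char #8 = E3 81 9A.
Offset 24: leading byte 0xF0 = 11110000 → 4-byte char #9 = F0 A8 83 A6.
Offset 28: leading byte 0xE2 = 11100010 → 3-byte char #10 = E2 8A 97.
Offset 31: leading byte 0xCB = 11001011 → 2-byte char #11 = CB A2.
Offset 33: leading byte 0xC9 = 11001001 → 2-byte char #12 = C9 A3.
Leading byte 0xC9 = 11001001 matches 110xxxxx → 2-byte sequence.
Byte 1: 0xC9 = 11001001, payload 01001 (5 bits).
Byte 2: 0xA3 = 10100011 (10xxxxxx ✓), payload 100011.
Concatenate: 01001100011 = 0x263 (11 bits → U+0263).

U+0263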